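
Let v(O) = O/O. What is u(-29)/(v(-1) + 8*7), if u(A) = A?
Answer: -29/57 ≈ -0.50877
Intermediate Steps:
v(O) = 1
u(-29)/(v(-1) + 8*7) = -29/(1 + 8*7) = -29/(1 + 56) = -29/57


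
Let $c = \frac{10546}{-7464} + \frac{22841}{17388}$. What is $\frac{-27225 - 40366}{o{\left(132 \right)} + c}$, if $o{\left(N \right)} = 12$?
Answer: $- \frac{26107834842}{4596785} \approx -5679.6$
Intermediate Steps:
$c = - \frac{38359}{386262}$ ($c = 10546 \left(- \frac{1}{7464}\right) + 22841 \cdot \frac{1}{17388} = - \frac{5273}{3732} + \frac{3263}{2484} = - \frac{38359}{386262} \approx -0.099308$)
$\frac{-27225 - 40366}{o{\left(132 \right)} + c} = \frac{-27225 - 40366}{12 - \frac{38359}{386262}} = - \frac{67591}{\frac{4596785}{386262}} = \left(-67591\right) \frac{386262}{4596785} = - \frac{26107834842}{4596785}$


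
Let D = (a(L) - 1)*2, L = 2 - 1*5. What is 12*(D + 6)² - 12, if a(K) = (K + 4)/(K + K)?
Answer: 448/3 ≈ 149.33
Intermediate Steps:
L = -3 (L = 2 - 5 = -3)
a(K) = (4 + K)/(2*K) (a(K) = (4 + K)/((2*K)) = (4 + K)*(1/(2*K)) = (4 + K)/(2*K))
D = -7/3 (D = ((½)*(4 - 3)/(-3) - 1)*2 = ((½)*(-⅓)*1 - 1)*2 = (-⅙ - 1)*2 = -7/6*2 = -7/3 ≈ -2.3333)
12*(D + 6)² - 12 = 12*(-7/3 + 6)² - 12 = 12*(11/3)² - 12 = 12*(121/9) - 12 = 484/3 - 12 = 448/3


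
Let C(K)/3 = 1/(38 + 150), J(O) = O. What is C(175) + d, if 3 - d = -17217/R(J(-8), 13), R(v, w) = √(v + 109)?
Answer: 567/188 + 17217*√101/101 ≈ 1716.2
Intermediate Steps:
C(K) = 3/188 (C(K) = 3/(38 + 150) = 3/188)
R(v, w) = √(109 + v)
d = 3 + 17217*√101/101 (d = 3 - (-17217)/(√(109 - 8)) = 3 - (-17217)/(√101) = 3 - (-17217)*√101/101 = 3 + 17217*√101/101 ≈ 1716.2)
C(175) + d = 3/188 + (3 + 17217*√101/101) = 567/188 + 17217*√101/101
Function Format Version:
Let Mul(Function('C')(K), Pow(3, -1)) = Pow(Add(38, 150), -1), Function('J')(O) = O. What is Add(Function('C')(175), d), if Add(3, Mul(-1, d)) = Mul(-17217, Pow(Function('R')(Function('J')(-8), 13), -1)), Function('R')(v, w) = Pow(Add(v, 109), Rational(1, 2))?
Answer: Add(Rational(567, 188), Mul(Rational(17217, 101), Pow(101, Rational(1, 2)))) ≈ 1716.2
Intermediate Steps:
Function('C')(K) = Rational(3, 188) (Function('C')(K) = Mul(3, Pow(Add(38, 150), -1)) = Mul(3, Pow(188, -1)) = Mul(3, Rational(1, 188)) = Rational(3, 188))
Function('R')(v, w) = Pow(Add(109, v), Rational(1, 2))
d = Add(3, Mul(Rational(17217, 101), Pow(101, Rational(1, 2)))) (d = Add(3, Mul(-1, Mul(-17217, Pow(Pow(Add(109, -8), Rational(1, 2)), -1)))) = Add(3, Mul(-1, Mul(-17217, Pow(Pow(101, Rational(1, 2)), -1)))) = Add(3, Mul(-1, Mul(-17217, Mul(Rational(1, 101), Pow(101, Rational(1, 2)))))) = Add(3, Mul(-1, Mul(Rational(-17217, 101), Pow(101, Rational(1, 2))))) = Add(3, Mul(Rational(17217, 101), Pow(101, Rational(1, 2)))) ≈ 1716.2)
Add(Function('C')(175), d) = Add(Rational(3, 188), Add(3, Mul(Rational(17217, 101), Pow(101, Rational(1, 2))))) = Add(Rational(567, 188), Mul(Rational(17217, 101), Pow(101, Rational(1, 2))))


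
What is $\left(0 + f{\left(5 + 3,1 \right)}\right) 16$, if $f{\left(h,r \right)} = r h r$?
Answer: $128$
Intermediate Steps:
$f{\left(h,r \right)} = h r^{2}$ ($f{\left(h,r \right)} = h r r = h r^{2}$)
$\left(0 + f{\left(5 + 3,1 \right)}\right) 16 = \left(0 + \left(5 + 3\right) 1^{2}\right) 16 = \left(0 + 8 \cdot 1\right) 16 = \left(0 + 8\right) 16 = 8 \cdot 16 = 128$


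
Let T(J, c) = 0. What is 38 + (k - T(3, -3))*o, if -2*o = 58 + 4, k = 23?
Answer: -675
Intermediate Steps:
o = -31 (o = -(58 + 4)/2 = -½*62 = -31)
38 + (k - T(3, -3))*o = 38 + (23 - 1*0)*(-31) = 38 + (23 + 0)*(-31) = 38 + 23*(-31) = 38 - 713 = -675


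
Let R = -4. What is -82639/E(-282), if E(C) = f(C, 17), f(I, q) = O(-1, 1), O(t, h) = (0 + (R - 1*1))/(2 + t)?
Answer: 82639/5 ≈ 16528.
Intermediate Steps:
O(t, h) = -5/(2 + t) (O(t, h) = (0 + (-4 - 1*1))/(2 + t) = (0 + (-4 - 1))/(2 + t) = (0 - 5)/(2 + t) = -5/(2 + t))
f(I, q) = -5 (f(I, q) = -5/(2 - 1) = -5/1 = -5*1 = -5)
E(C) = -5
-82639/E(-282) = -82639/(-5) = -82639*(-⅕) = 82639/5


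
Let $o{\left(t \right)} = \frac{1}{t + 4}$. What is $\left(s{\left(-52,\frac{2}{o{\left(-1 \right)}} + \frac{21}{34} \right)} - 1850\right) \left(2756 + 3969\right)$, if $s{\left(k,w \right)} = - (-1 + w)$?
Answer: $- \frac{424286975}{34} \approx -1.2479 \cdot 10^{7}$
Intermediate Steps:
$o{\left(t \right)} = \frac{1}{4 + t}$
$s{\left(k,w \right)} = 1 - w$
$\left(s{\left(-52,\frac{2}{o{\left(-1 \right)}} + \frac{21}{34} \right)} - 1850\right) \left(2756 + 3969\right) = \left(\left(1 - \left(\frac{2}{\frac{1}{4 - 1}} + \frac{21}{34}\right)\right) - 1850\right) \left(2756 + 3969\right) = \left(\left(1 - \left(\frac{2}{\frac{1}{3}} + 21 \cdot \frac{1}{34}\right)\right) - 1850\right) 6725 = \left(\left(1 - \left(2 \frac{1}{\frac{1}{3}} + \frac{21}{34}\right)\right) - 1850\right) 6725 = \left(\left(1 - \left(2 \cdot 3 + \frac{21}{34}\right)\right) - 1850\right) 6725 = \left(\left(1 - \left(6 + \frac{21}{34}\right)\right) - 1850\right) 6725 = \left(\left(1 - \frac{225}{34}\right) - 1850\right) 6725 = \left(- \frac{191}{34} - 1850\right) 6725 = \left(- \frac{63091}{34}\right) 6725 = - \frac{424286975}{34}$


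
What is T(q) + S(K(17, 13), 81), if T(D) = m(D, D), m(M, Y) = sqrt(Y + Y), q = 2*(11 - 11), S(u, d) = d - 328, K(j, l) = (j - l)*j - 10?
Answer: -247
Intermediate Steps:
K(j, l) = -10 + j*(j - l) (K(j, l) = j*(j - l) - 10 = -10 + j*(j - l))
S(u, d) = -328 + d
q = 0 (q = 2*0 = 0)
m(M, Y) = sqrt(2)*sqrt(Y) (m(M, Y) = sqrt(2*Y) = sqrt(2)*sqrt(Y))
T(D) = sqrt(2)*sqrt(D)
T(q) + S(K(17, 13), 81) = sqrt(2)*sqrt(0) + (-328 + 81) = sqrt(2)*0 - 247 = 0 - 247 = -247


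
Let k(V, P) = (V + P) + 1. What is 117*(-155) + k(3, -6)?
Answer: -18137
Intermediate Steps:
k(V, P) = 1 + P + V (k(V, P) = (P + V) + 1 = 1 + P + V)
117*(-155) + k(3, -6) = 117*(-155) + (1 - 6 + 3) = -18135 - 2 = -18137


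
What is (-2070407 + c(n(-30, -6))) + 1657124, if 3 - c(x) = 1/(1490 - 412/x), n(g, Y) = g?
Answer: -9321943695/22556 ≈ -4.1328e+5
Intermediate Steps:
c(x) = 3 - 1/(1490 - 412/x)
(-2070407 + c(n(-30, -6))) + 1657124 = (-2070407 + (-1236 + 4469*(-30))/(2*(-206 + 745*(-30)))) + 1657124 = (-2070407 + (-1236 - 134070)/(2*(-206 - 22350))) + 1657124 = (-2070407 + (½)*(-135306)/(-22556)) + 1657124 = (-2070407 + (½)*(-1/22556)*(-135306)) + 1657124 = (-2070407 + 67653/22556) + 1657124 = -46700032639/22556 + 1657124 = -9321943695/22556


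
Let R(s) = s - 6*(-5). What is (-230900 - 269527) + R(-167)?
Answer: -500564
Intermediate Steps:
R(s) = 30 + s (R(s) = s + 30 = 30 + s)
(-230900 - 269527) + R(-167) = (-230900 - 269527) + (30 - 167) = -500427 - 137 = -500564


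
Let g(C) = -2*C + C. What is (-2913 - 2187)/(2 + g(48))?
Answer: 2550/23 ≈ 110.87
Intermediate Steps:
g(C) = -C
(-2913 - 2187)/(2 + g(48)) = (-2913 - 2187)/(2 - 1*48) = -5100/(2 - 48) = -5100/(-46) = -5100*(-1/46) = 2550/23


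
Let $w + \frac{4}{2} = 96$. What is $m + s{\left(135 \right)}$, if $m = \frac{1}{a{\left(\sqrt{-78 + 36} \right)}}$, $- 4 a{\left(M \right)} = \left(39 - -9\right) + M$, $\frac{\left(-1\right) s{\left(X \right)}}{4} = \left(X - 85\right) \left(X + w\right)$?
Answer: $\frac{4 \left(- 11450 \sqrt{42} + 549601 i\right)}{\sqrt{42} - 48 i} \approx -45800.0 + 0.011051 i$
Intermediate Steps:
$w = 94$ ($w = -2 + 96 = 94$)
$s{\left(X \right)} = - 4 \left(-85 + X\right) \left(94 + X\right)$ ($s{\left(X \right)} = - 4 \left(X - 85\right) \left(X + 94\right) = - 4 \left(-85 + X\right) \left(94 + X\right)$)
$a{\left(M \right)} = -12 - \frac{M}{4}$ ($a{\left(M \right)} = - \frac{\left(39 - -9\right) + M}{4} = - \frac{\left(39 + \left(-2 + 11\right)\right) + M}{4} = - \frac{\left(39 + 9\right) + M}{4} = - \frac{48 + M}{4} = -12 - \frac{M}{4}$)
$m = \frac{1}{-12 - \frac{i \sqrt{42}}{4}}$ ($m = \frac{1}{-12 - \frac{\sqrt{-78 + 36}}{4}} = \frac{1}{-12 - \frac{\sqrt{-42}}{4}} = \frac{1}{-12 - \frac{i \sqrt{42}}{4}} \approx -0.081841 + 0.01105 i$)
$m + s{\left(135 \right)} = \left(- \frac{32}{391} + \frac{2 i \sqrt{42}}{1173}\right) - \left(-27100 + 72900\right) = \left(- \frac{32}{391} + \frac{2 i \sqrt{42}}{1173}\right) - 45800 = - \frac{17907832}{391} + \frac{2 i \sqrt{42}}{1173}$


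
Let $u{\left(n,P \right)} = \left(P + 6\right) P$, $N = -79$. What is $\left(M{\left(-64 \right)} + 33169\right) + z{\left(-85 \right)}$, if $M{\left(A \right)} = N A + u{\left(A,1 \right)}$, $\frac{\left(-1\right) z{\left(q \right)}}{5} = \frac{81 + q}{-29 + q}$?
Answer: $\frac{2179214}{57} \approx 38232.0$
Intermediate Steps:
$z{\left(q \right)} = - \frac{5 \left(81 + q\right)}{-29 + q}$ ($z{\left(q \right)} = - 5 \frac{81 + q}{-29 + q} = - \frac{5 \left(81 + q\right)}{-29 + q}$)
$u{\left(n,P \right)} = P \left(6 + P\right)$ ($u{\left(n,P \right)} = \left(6 + P\right) P = P \left(6 + P\right)$)
$M{\left(A \right)} = 7 - 79 A$ ($M{\left(A \right)} = - 79 A + 1 \left(6 + 1\right) = - 79 A + 1 \cdot 7 = - 79 A + 7 = 7 - 79 A$)
$\left(M{\left(-64 \right)} + 33169\right) + z{\left(-85 \right)} = \left(\left(7 - -5056\right) + 33169\right) + \frac{5 \left(-81 - -85\right)}{-29 - 85} = \left(\left(7 + 5056\right) + 33169\right) + \frac{5 \left(-81 + 85\right)}{-114} = \left(5063 + 33169\right) + 5 \left(- \frac{1}{114}\right) 4 = 38232 - \frac{10}{57} = \frac{2179214}{57}$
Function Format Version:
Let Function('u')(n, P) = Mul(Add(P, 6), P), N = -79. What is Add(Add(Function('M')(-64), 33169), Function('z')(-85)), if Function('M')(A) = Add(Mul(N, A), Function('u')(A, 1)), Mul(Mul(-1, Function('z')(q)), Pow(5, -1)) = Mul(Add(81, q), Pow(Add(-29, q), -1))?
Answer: Rational(2179214, 57) ≈ 38232.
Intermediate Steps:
Function('z')(q) = Mul(-5, Pow(Add(-29, q), -1), Add(81, q)) (Function('z')(q) = Mul(-5, Mul(Add(81, q), Pow(Add(-29, q), -1))) = Mul(-5, Mul(Pow(Add(-29, q), -1), Add(81, q))) = Mul(-5, Pow(Add(-29, q), -1), Add(81, q)))
Function('u')(n, P) = Mul(P, Add(6, P)) (Function('u')(n, P) = Mul(Add(6, P), P) = Mul(P, Add(6, P)))
Function('M')(A) = Add(7, Mul(-79, A)) (Function('M')(A) = Add(Mul(-79, A), Mul(1, Add(6, 1))) = Add(Mul(-79, A), Mul(1, 7)) = Add(Mul(-79, A), 7) = Add(7, Mul(-79, A)))
Add(Add(Function('M')(-64), 33169), Function('z')(-85)) = Add(Add(Add(7, Mul(-79, -64)), 33169), Mul(5, Pow(Add(-29, -85), -1), Add(-81, Mul(-1, -85)))) = Add(Add(Add(7, 5056), 33169), Mul(5, Pow(-114, -1), Add(-81, 85))) = Add(Add(5063, 33169), Mul(5, Rational(-1, 114), 4)) = Add(38232, Rational(-10, 57)) = Rational(2179214, 57)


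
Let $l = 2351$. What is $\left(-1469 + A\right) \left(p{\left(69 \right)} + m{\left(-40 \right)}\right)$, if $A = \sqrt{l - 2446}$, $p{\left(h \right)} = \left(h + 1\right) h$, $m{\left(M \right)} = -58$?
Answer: $-7010068 + 4772 i \sqrt{95} \approx -7.0101 \cdot 10^{6} + 46512.0 i$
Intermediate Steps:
$p{\left(h \right)} = h \left(1 + h\right)$ ($p{\left(h \right)} = \left(1 + h\right) h = h \left(1 + h\right)$)
$A = i \sqrt{95}$ ($A = \sqrt{2351 - 2446} = \sqrt{-95} = i \sqrt{95} \approx 9.7468 i$)
$\left(-1469 + A\right) \left(p{\left(69 \right)} + m{\left(-40 \right)}\right) = \left(-1469 + i \sqrt{95}\right) \left(69 \left(1 + 69\right) - 58\right) = \left(-1469 + i \sqrt{95}\right) \left(69 \cdot 70 - 58\right) = \left(-1469 + i \sqrt{95}\right) \left(4830 - 58\right) = \left(-1469 + i \sqrt{95}\right) 4772 = -7010068 + 4772 i \sqrt{95}$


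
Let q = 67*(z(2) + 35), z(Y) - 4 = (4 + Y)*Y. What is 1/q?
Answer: 1/3417 ≈ 0.00029265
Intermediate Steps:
z(Y) = 4 + Y*(4 + Y) (z(Y) = 4 + (4 + Y)*Y = 4 + Y*(4 + Y))
q = 3417 (q = 67*((4 + 2² + 4*2) + 35) = 67*((4 + 4 + 8) + 35) = 67*(16 + 35) = 67*51 = 3417)
1/q = 1/3417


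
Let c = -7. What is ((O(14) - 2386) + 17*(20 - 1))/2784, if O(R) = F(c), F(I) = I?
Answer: -345/464 ≈ -0.74353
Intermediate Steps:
O(R) = -7
((O(14) - 2386) + 17*(20 - 1))/2784 = ((-7 - 2386) + 17*(20 - 1))/2784 = (-2393 + 17*19)*(1/2784) = (-2393 + 323)*(1/2784) = -2070*1/2784 = -345/464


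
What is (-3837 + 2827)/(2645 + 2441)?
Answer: -505/2543 ≈ -0.19858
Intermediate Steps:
(-3837 + 2827)/(2645 + 2441) = -1010/5086 = -1010*1/5086 = -505/2543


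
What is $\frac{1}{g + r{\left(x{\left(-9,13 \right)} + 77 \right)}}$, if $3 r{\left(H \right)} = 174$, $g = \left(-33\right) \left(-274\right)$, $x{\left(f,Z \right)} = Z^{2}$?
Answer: $\frac{1}{9100} \approx 0.00010989$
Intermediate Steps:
$g = 9042$
$r{\left(H \right)} = 58$ ($r{\left(H \right)} = \frac{1}{3} \cdot 174 = 58$)
$\frac{1}{g + r{\left(x{\left(-9,13 \right)} + 77 \right)}} = \frac{1}{9042 + 58} = \frac{1}{9100}$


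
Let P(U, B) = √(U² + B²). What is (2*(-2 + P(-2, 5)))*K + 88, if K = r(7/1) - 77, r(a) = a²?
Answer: 200 - 56*√29 ≈ -101.57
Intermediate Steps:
P(U, B) = √(B² + U²)
K = -28 (K = (7/1)² - 77 = (7*1)² - 77 = 7² - 77 = 49 - 77 = -28)
(2*(-2 + P(-2, 5)))*K + 88 = (2*(-2 + √(5² + (-2)²)))*(-28) + 88 = (2*(-2 + √(25 + 4)))*(-28) + 88 = (2*(-2 + √29))*(-28) + 88 = (-4 + 2*√29)*(-28) + 88 = (112 - 56*√29) + 88 = 200 - 56*√29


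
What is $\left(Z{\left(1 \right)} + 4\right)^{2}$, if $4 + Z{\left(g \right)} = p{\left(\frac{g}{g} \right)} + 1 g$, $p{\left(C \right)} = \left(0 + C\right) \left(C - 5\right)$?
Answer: $9$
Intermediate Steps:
$p{\left(C \right)} = C \left(-5 + C\right)$
$Z{\left(g \right)} = -8 + g$ ($Z{\left(g \right)} = -4 + \left(\frac{g}{g} \left(-5 + \frac{g}{g}\right) + 1 g\right) = -4 + \left(1 \left(-5 + 1\right) + g\right) = -4 + \left(1 \left(-4\right) + g\right) = -4 + \left(-4 + g\right) = -8 + g$)
$\left(Z{\left(1 \right)} + 4\right)^{2} = \left(\left(-8 + 1\right) + 4\right)^{2} = \left(-7 + 4\right)^{2} = \left(-3\right)^{2} = 9$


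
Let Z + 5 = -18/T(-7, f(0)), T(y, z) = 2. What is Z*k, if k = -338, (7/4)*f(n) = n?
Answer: 4732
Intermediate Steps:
f(n) = 4*n/7
Z = -14 (Z = -5 - 18/2 = -5 - 18*½ = -5 - 9 = -14)
Z*k = -14*(-338) = 4732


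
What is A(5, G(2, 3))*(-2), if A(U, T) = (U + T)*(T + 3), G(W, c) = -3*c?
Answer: -48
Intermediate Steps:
A(U, T) = (3 + T)*(T + U) (A(U, T) = (T + U)*(3 + T) = (3 + T)*(T + U))
A(5, G(2, 3))*(-2) = ((-3*3)**2 + 3*(-3*3) + 3*5 - 3*3*5)*(-2) = ((-9)**2 + 3*(-9) + 15 - 9*5)*(-2) = (81 - 27 + 15 - 45)*(-2) = 24*(-2) = -48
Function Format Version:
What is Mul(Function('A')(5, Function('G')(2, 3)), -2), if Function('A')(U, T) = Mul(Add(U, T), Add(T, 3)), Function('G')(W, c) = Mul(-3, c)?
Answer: -48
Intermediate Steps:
Function('A')(U, T) = Mul(Add(3, T), Add(T, U)) (Function('A')(U, T) = Mul(Add(T, U), Add(3, T)) = Mul(Add(3, T), Add(T, U)))
Mul(Function('A')(5, Function('G')(2, 3)), -2) = Mul(Add(Pow(Mul(-3, 3), 2), Mul(3, Mul(-3, 3)), Mul(3, 5), Mul(Mul(-3, 3), 5)), -2) = Mul(Add(Pow(-9, 2), Mul(3, -9), 15, Mul(-9, 5)), -2) = Mul(Add(81, -27, 15, -45), -2) = Mul(24, -2) = -48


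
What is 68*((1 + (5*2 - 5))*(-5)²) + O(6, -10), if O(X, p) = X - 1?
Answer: 10205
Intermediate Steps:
O(X, p) = -1 + X
68*((1 + (5*2 - 5))*(-5)²) + O(6, -10) = 68*((1 + (5*2 - 5))*(-5)²) + (-1 + 6) = 68*((1 + (10 - 5))*25) + 5 = 68*((1 + 5)*25) + 5 = 68*(6*25) + 5 = 68*150 + 5 = 10200 + 5 = 10205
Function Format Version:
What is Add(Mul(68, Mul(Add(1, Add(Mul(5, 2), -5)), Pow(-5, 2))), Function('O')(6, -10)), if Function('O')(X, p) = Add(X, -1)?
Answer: 10205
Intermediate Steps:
Function('O')(X, p) = Add(-1, X)
Add(Mul(68, Mul(Add(1, Add(Mul(5, 2), -5)), Pow(-5, 2))), Function('O')(6, -10)) = Add(Mul(68, Mul(Add(1, Add(Mul(5, 2), -5)), Pow(-5, 2))), Add(-1, 6)) = Add(Mul(68, Mul(Add(1, Add(10, -5)), 25)), 5) = Add(Mul(68, Mul(Add(1, 5), 25)), 5) = Add(Mul(68, Mul(6, 25)), 5) = Add(Mul(68, 150), 5) = Add(10200, 5) = 10205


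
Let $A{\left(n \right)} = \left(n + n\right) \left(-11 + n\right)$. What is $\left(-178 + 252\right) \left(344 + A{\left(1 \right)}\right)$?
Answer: $23976$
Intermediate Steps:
$A{\left(n \right)} = 2 n \left(-11 + n\right)$
$\left(-178 + 252\right) \left(344 + A{\left(1 \right)}\right) = \left(-178 + 252\right) \left(344 + 2 \cdot 1 \left(-11 + 1\right)\right) = 74 \left(344 + 2 \cdot 1 \left(-10\right)\right) = 74 \left(344 - 20\right) = 74 \cdot 324 = 23976$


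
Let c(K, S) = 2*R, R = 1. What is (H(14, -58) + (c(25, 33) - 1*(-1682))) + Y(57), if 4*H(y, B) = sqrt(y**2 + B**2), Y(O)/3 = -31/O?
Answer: 31965/19 + sqrt(890)/2 ≈ 1697.3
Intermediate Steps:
c(K, S) = 2 (c(K, S) = 2*1 = 2)
Y(O) = -93/O (Y(O) = 3*(-31/O) = -93/O)
H(y, B) = sqrt(B**2 + y**2)/4 (H(y, B) = sqrt(y**2 + B**2)/4 = sqrt(B**2 + y**2)/4)
(H(14, -58) + (c(25, 33) - 1*(-1682))) + Y(57) = (sqrt((-58)**2 + 14**2)/4 + (2 - 1*(-1682))) - 93/57 = (sqrt(3364 + 196)/4 + (2 + 1682)) - 93*1/57 = (sqrt(3560)/4 + 1684) - 31/19 = ((2*sqrt(890))/4 + 1684) - 31/19 = (sqrt(890)/2 + 1684) - 31/19 = (1684 + sqrt(890)/2) - 31/19 = 31965/19 + sqrt(890)/2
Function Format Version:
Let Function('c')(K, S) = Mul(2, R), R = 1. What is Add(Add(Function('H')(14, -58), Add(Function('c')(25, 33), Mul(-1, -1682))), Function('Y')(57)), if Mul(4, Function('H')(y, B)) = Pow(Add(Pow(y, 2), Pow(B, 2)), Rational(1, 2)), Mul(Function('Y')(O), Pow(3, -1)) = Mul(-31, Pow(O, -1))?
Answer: Add(Rational(31965, 19), Mul(Rational(1, 2), Pow(890, Rational(1, 2)))) ≈ 1697.3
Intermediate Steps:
Function('c')(K, S) = 2 (Function('c')(K, S) = Mul(2, 1) = 2)
Function('Y')(O) = Mul(-93, Pow(O, -1)) (Function('Y')(O) = Mul(3, Mul(-31, Pow(O, -1))) = Mul(-93, Pow(O, -1)))
Function('H')(y, B) = Mul(Rational(1, 4), Pow(Add(Pow(B, 2), Pow(y, 2)), Rational(1, 2))) (Function('H')(y, B) = Mul(Rational(1, 4), Pow(Add(Pow(y, 2), Pow(B, 2)), Rational(1, 2))) = Mul(Rational(1, 4), Pow(Add(Pow(B, 2), Pow(y, 2)), Rational(1, 2))))
Add(Add(Function('H')(14, -58), Add(Function('c')(25, 33), Mul(-1, -1682))), Function('Y')(57)) = Add(Add(Mul(Rational(1, 4), Pow(Add(Pow(-58, 2), Pow(14, 2)), Rational(1, 2))), Add(2, Mul(-1, -1682))), Mul(-93, Pow(57, -1))) = Add(Add(Mul(Rational(1, 4), Pow(Add(3364, 196), Rational(1, 2))), Add(2, 1682)), Mul(-93, Rational(1, 57))) = Add(Add(Mul(Rational(1, 4), Pow(3560, Rational(1, 2))), 1684), Rational(-31, 19)) = Add(Add(Mul(Rational(1, 4), Mul(2, Pow(890, Rational(1, 2)))), 1684), Rational(-31, 19)) = Add(Add(Mul(Rational(1, 2), Pow(890, Rational(1, 2))), 1684), Rational(-31, 19)) = Add(Add(1684, Mul(Rational(1, 2), Pow(890, Rational(1, 2)))), Rational(-31, 19)) = Add(Rational(31965, 19), Mul(Rational(1, 2), Pow(890, Rational(1, 2))))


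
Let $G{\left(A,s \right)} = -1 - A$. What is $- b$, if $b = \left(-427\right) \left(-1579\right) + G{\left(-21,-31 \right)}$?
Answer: $-674253$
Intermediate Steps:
$b = 674253$ ($b = \left(-427\right) \left(-1579\right) - -20 = 674233 + \left(-1 + 21\right) = 674233 + 20 = 674253$)
$- b = \left(-1\right) 674253 = -674253$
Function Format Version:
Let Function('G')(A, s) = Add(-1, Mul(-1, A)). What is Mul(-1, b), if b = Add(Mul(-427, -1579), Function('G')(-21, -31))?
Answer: -674253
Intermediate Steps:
b = 674253 (b = Add(Mul(-427, -1579), Add(-1, Mul(-1, -21))) = Add(674233, Add(-1, 21)) = Add(674233, 20) = 674253)
Mul(-1, b) = Mul(-1, 674253) = -674253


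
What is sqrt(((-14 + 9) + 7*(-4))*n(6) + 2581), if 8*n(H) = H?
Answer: 5*sqrt(409)/2 ≈ 50.559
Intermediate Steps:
n(H) = H/8
sqrt(((-14 + 9) + 7*(-4))*n(6) + 2581) = sqrt(((-14 + 9) + 7*(-4))*((1/8)*6) + 2581) = sqrt((-5 - 28)*(3/4) + 2581) = sqrt(-33*3/4 + 2581) = sqrt(-99/4 + 2581) = sqrt(10225/4) = 5*sqrt(409)/2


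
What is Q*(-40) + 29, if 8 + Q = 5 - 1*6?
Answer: 389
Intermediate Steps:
Q = -9 (Q = -8 + (5 - 1*6) = -8 + (5 - 6) = -8 - 1 = -9)
Q*(-40) + 29 = -9*(-40) + 29 = 360 + 29 = 389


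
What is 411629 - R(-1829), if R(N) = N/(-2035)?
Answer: 837663186/2035 ≈ 4.1163e+5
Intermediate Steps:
R(N) = -N/2035 (R(N) = N*(-1/2035) = -N/2035)
411629 - R(-1829) = 411629 - (-1)*(-1829)/2035 = 411629 - 1*1829/2035 = 411629 - 1829/2035 = 837663186/2035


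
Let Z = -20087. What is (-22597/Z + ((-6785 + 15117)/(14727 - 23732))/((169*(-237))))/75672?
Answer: 8150391522089/548237905731345960 ≈ 1.4867e-5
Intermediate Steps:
(-22597/Z + ((-6785 + 15117)/(14727 - 23732))/((169*(-237))))/75672 = (-22597/(-20087) + ((-6785 + 15117)/(14727 - 23732))/((169*(-237))))/75672 = (-22597*(-1/20087) + (8332/(-9005))/(-40053))*(1/75672) = (22597/20087 + (8332*(-1/9005))*(-1/40053))*(1/75672) = (22597/20087 - 8332/9005*(-1/40053))*(1/75672) = (22597/20087 + 8332/360677265)*(1/75672) = (8150391522089/7244924222055)*(1/75672) = 8150391522089/548237905731345960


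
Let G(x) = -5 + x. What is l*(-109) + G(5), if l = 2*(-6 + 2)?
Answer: 872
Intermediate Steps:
l = -8 (l = 2*(-4) = -8)
l*(-109) + G(5) = -8*(-109) + (-5 + 5) = 872 + 0 = 872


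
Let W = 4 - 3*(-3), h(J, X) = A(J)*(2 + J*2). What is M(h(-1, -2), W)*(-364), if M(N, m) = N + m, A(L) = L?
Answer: -4732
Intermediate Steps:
h(J, X) = J*(2 + 2*J) (h(J, X) = J*(2 + J*2) = J*(2 + 2*J))
W = 13 (W = 4 + 9 = 13)
M(h(-1, -2), W)*(-364) = (2*(-1)*(1 - 1) + 13)*(-364) = (2*(-1)*0 + 13)*(-364) = (0 + 13)*(-364) = 13*(-364) = -4732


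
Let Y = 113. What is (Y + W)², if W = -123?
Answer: 100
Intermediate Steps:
(Y + W)² = (113 - 123)² = (-10)² = 100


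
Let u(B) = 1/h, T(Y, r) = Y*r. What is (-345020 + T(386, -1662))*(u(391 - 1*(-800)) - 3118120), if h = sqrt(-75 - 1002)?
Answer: 3076187522240 + 986552*I*sqrt(1077)/1077 ≈ 3.0762e+12 + 30062.0*I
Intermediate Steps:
h = I*sqrt(1077) (h = sqrt(-1077) = I*sqrt(1077) ≈ 32.818*I)
u(B) = -I*sqrt(1077)/1077 (u(B) = 1/(I*sqrt(1077)) = -I*sqrt(1077)/1077)
(-345020 + T(386, -1662))*(u(391 - 1*(-800)) - 3118120) = (-345020 + 386*(-1662))*(-I*sqrt(1077)/1077 - 3118120) = (-345020 - 641532)*(-3118120 - I*sqrt(1077)/1077) = -986552*(-3118120 - I*sqrt(1077)/1077) = 3076187522240 + 986552*I*sqrt(1077)/1077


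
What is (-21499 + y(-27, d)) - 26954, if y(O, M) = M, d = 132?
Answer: -48321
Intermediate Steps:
(-21499 + y(-27, d)) - 26954 = (-21499 + 132) - 26954 = -21367 - 26954 = -48321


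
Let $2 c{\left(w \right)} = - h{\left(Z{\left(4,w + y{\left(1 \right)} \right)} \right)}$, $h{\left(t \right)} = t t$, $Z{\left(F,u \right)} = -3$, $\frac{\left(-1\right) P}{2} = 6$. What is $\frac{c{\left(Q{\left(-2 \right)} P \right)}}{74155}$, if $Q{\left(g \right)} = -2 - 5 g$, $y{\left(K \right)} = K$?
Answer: $- \frac{9}{148310} \approx -6.0684 \cdot 10^{-5}$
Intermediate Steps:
$P = -12$ ($P = \left(-2\right) 6 = -12$)
$h{\left(t \right)} = t^{2}$
$c{\left(w \right)} = - \frac{9}{2}$ ($c{\left(w \right)} = \frac{\left(-1\right) \left(-3\right)^{2}}{2} = \frac{\left(-1\right) 9}{2} = \frac{1}{2} \left(-9\right) = - \frac{9}{2}$)
$\frac{c{\left(Q{\left(-2 \right)} P \right)}}{74155} = - \frac{9}{2 \cdot 74155} = \left(- \frac{9}{2}\right) \frac{1}{74155} = - \frac{9}{148310}$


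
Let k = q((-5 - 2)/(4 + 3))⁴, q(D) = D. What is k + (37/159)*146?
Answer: 5561/159 ≈ 34.975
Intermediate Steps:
k = 1 (k = ((-5 - 2)/(4 + 3))⁴ = (-7/7)⁴ = (-7*⅐)⁴ = (-1)⁴ = 1)
k + (37/159)*146 = 1 + (37/159)*146 = 1 + 5402/159 = 5561/159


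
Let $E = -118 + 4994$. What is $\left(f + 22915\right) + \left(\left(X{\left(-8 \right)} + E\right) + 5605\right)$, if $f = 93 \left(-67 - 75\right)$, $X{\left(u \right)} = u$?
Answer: $20182$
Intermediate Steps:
$E = 4876$
$f = -13206$ ($f = 93 \left(-142\right) = -13206$)
$\left(f + 22915\right) + \left(\left(X{\left(-8 \right)} + E\right) + 5605\right) = \left(-13206 + 22915\right) + \left(\left(-8 + 4876\right) + 5605\right) = 9709 + \left(4868 + 5605\right) = 9709 + 10473 = 20182$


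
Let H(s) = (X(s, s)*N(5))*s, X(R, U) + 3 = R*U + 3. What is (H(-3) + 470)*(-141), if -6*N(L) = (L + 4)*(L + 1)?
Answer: -100533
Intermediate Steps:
X(R, U) = R*U (X(R, U) = -3 + (R*U + 3) = -3 + (3 + R*U) = R*U)
N(L) = -(1 + L)*(4 + L)/6 (N(L) = -(L + 4)*(L + 1)/6 = -(4 + L)*(1 + L)/6 = -(1 + L)*(4 + L)/6)
H(s) = -9*s³ (H(s) = ((s*s)*(-⅔ - ⅚*5 - ⅙*5²))*s = (s²*(-⅔ - 25/6 - ⅙*25))*s = (s²*(-⅔ - 25/6 - 25/6))*s = (s²*(-9))*s = (-9*s²)*s = -9*s³)
(H(-3) + 470)*(-141) = (-9*(-3)³ + 470)*(-141) = (-9*(-27) + 470)*(-141) = (243 + 470)*(-141) = 713*(-141) = -100533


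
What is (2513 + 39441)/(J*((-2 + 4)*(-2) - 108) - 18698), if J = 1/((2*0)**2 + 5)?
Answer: -104885/46801 ≈ -2.2411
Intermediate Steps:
J = 1/5 (J = 1/(0**2 + 5) = 1/(0 + 5) = 1/5 ≈ 0.20000)
(2513 + 39441)/(J*((-2 + 4)*(-2) - 108) - 18698) = (2513 + 39441)/(((-2 + 4)*(-2) - 108)/5 - 18698) = 41954/((2*(-2) - 108)/5 - 18698) = 41954/((-4 - 108)/5 - 18698) = 41954/((1/5)*(-112) - 18698) = 41954/(-112/5 - 18698) = 41954/(-93602/5) = 41954*(-5/93602) = -104885/46801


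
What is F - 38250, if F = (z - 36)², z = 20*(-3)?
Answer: -29034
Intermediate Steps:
z = -60
F = 9216 (F = (-60 - 36)² = (-96)² = 9216)
F - 38250 = 9216 - 38250 = -29034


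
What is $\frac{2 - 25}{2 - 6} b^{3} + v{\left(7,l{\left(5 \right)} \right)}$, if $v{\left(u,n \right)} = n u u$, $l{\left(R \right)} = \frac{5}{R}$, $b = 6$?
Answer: $1291$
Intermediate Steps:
$v{\left(u,n \right)} = n u^{2}$
$\frac{2 - 25}{2 - 6} b^{3} + v{\left(7,l{\left(5 \right)} \right)} = \frac{2 - 25}{2 - 6} \cdot 6^{3} + \frac{5}{5} \cdot 7^{2} = - \frac{23}{-4} \cdot 216 + 5 \cdot \frac{1}{5} \cdot 49 = \left(-23\right) \left(- \frac{1}{4}\right) 216 + 1 \cdot 49 = \frac{23}{4} \cdot 216 + 49 = 1242 + 49 = 1291$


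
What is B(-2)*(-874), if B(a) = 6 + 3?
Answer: -7866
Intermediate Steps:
B(a) = 9
B(-2)*(-874) = 9*(-874) = -7866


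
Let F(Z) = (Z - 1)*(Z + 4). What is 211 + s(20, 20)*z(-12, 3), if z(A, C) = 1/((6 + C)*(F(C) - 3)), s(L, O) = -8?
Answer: 20881/99 ≈ 210.92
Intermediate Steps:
F(Z) = (-1 + Z)*(4 + Z)
z(A, C) = 1/((6 + C)*(-7 + C² + 3*C)) (z(A, C) = 1/((6 + C)*((-4 + C² + 3*C) - 3)) = 1/((6 + C)*(-7 + C² + 3*C)))
211 + s(20, 20)*z(-12, 3) = 211 - 8/(-42 + 3³ + 9*3² + 11*3) = 211 - 8/(-42 + 27 + 9*9 + 33) = 211 - 8/(-42 + 27 + 81 + 33) = 211 - 8/99 = 20881/99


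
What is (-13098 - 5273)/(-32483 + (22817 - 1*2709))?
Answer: 18371/12375 ≈ 1.4845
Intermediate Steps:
(-13098 - 5273)/(-32483 + (22817 - 1*2709)) = -18371/(-32483 + (22817 - 2709)) = -18371/(-32483 + 20108) = -18371/(-12375) = -18371*(-1/12375) = 18371/12375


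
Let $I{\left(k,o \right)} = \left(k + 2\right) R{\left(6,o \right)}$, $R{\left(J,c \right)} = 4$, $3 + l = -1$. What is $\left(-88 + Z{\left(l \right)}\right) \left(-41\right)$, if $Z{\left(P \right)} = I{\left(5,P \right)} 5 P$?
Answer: $26568$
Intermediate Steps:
$l = -4$ ($l = -3 - 1 = -4$)
$I{\left(k,o \right)} = 8 + 4 k$ ($I{\left(k,o \right)} = \left(k + 2\right) 4 = \left(2 + k\right) 4 = 8 + 4 k$)
$Z{\left(P \right)} = 140 P$ ($Z{\left(P \right)} = \left(8 + 4 \cdot 5\right) 5 P = \left(8 + 20\right) 5 P = 28 \cdot 5 P = 140 P$)
$\left(-88 + Z{\left(l \right)}\right) \left(-41\right) = \left(-88 + 140 \left(-4\right)\right) \left(-41\right) = \left(-88 - 560\right) \left(-41\right) = \left(-648\right) \left(-41\right) = 26568$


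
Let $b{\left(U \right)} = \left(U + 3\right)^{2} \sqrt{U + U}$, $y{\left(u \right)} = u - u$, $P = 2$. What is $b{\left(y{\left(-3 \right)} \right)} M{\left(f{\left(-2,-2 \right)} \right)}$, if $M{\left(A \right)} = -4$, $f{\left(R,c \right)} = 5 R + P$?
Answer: $0$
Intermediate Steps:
$y{\left(u \right)} = 0$
$f{\left(R,c \right)} = 2 + 5 R$ ($f{\left(R,c \right)} = 5 R + 2 = 2 + 5 R$)
$b{\left(U \right)} = \sqrt{2} \sqrt{U} \left(3 + U\right)^{2}$ ($b{\left(U \right)} = \left(3 + U\right)^{2} \sqrt{2 U} = \left(3 + U\right)^{2} \sqrt{2} \sqrt{U} = \sqrt{2} \sqrt{U} \left(3 + U\right)^{2}$)
$b{\left(y{\left(-3 \right)} \right)} M{\left(f{\left(-2,-2 \right)} \right)} = \sqrt{2} \sqrt{0} \left(3 + 0\right)^{2} \left(-4\right) = \sqrt{2} \cdot 0 \cdot 3^{2} \left(-4\right) = \sqrt{2} \cdot 0 \cdot 9 \left(-4\right) = 0 \left(-4\right) = 0$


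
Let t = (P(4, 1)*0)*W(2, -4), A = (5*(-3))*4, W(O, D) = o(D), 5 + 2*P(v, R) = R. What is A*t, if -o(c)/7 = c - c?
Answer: 0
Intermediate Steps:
o(c) = 0 (o(c) = -7*(c - c) = -7*0 = 0)
P(v, R) = -5/2 + R/2
W(O, D) = 0
A = -60 (A = -15*4 = -60)
t = 0 (t = ((-5/2 + (½)*1)*0)*0 = ((-5/2 + ½)*0)*0 = -2*0*0 = 0*0 = 0)
A*t = -60*0 = 0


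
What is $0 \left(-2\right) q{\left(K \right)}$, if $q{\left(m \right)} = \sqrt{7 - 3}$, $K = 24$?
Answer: $0$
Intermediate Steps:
$q{\left(m \right)} = 2$ ($q{\left(m \right)} = \sqrt{4} = 2$)
$0 \left(-2\right) q{\left(K \right)} = 0 \left(-2\right) 2 = 0 \cdot 2 = 0$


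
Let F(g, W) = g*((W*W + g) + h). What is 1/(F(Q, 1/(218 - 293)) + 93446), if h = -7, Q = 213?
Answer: 1875/257482571 ≈ 7.2820e-6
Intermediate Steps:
F(g, W) = g*(-7 + g + W²) (F(g, W) = g*((W*W + g) - 7) = g*((W² + g) - 7) = g*((g + W²) - 7) = g*(-7 + g + W²))
1/(F(Q, 1/(218 - 293)) + 93446) = 1/(213*(-7 + 213 + (1/(218 - 293))²) + 93446) = 1/(213*(-7 + 213 + (1/(-75))²) + 93446) = 1/(213*(-7 + 213 + (-1/75)²) + 93446) = 1/(213*(-7 + 213 + 1/5625) + 93446) = 1/(213*(1158751/5625) + 93446) = 1/(82271321/1875 + 93446) = 1/(257482571/1875) = 1875/257482571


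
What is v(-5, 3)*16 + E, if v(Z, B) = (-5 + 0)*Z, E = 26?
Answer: 426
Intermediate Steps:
v(Z, B) = -5*Z
v(-5, 3)*16 + E = -5*(-5)*16 + 26 = 25*16 + 26 = 400 + 26 = 426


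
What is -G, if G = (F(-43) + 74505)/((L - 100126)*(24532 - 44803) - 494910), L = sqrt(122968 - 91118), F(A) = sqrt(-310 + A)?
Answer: -(74505 + I*sqrt(353))/(3*(676386412 - 236495*sqrt(26))) ≈ -3.6783e-5 - 9.2757e-9*I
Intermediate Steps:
L = 35*sqrt(26) (L = sqrt(31850) = 35*sqrt(26) ≈ 178.47)
G = (74505 + I*sqrt(353))/(2029159236 - 709485*sqrt(26)) (G = (sqrt(-310 - 43) + 74505)/((35*sqrt(26) - 100126)*(24532 - 44803) - 494910) = (sqrt(-353) + 74505)/((-100126 + 35*sqrt(26))*(-20271) - 494910) = (I*sqrt(353) + 74505)/((2029654146 - 709485*sqrt(26)) - 494910) = (74505 + I*sqrt(353))/(2029159236 - 709485*sqrt(26)) ≈ 3.6783e-5 + 9.2757e-9*I)
-G = -(74505 + I*sqrt(353))/(3*(676386412 - 236495*sqrt(26)))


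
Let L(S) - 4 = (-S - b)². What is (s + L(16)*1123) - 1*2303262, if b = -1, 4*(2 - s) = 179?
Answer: -8184551/4 ≈ -2.0461e+6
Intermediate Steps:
s = -171/4 (s = 2 - ¼*179 = 2 - 179/4 = -171/4 ≈ -42.750)
L(S) = 4 + (1 - S)² (L(S) = 4 + (-S - 1*(-1))² = 4 + (-S + 1)² = 4 + (1 - S)²)
(s + L(16)*1123) - 1*2303262 = (-171/4 + (4 + (-1 + 16)²)*1123) - 1*2303262 = (-171/4 + (4 + 15²)*1123) - 2303262 = (-171/4 + (4 + 225)*1123) - 2303262 = (-171/4 + 229*1123) - 2303262 = (-171/4 + 257167) - 2303262 = 1028497/4 - 2303262 = -8184551/4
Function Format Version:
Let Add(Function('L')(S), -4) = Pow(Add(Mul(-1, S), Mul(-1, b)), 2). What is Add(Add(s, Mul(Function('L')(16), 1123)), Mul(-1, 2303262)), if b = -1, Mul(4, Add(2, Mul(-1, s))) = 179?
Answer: Rational(-8184551, 4) ≈ -2.0461e+6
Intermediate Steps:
s = Rational(-171, 4) (s = Add(2, Mul(Rational(-1, 4), 179)) = Add(2, Rational(-179, 4)) = Rational(-171, 4) ≈ -42.750)
Function('L')(S) = Add(4, Pow(Add(1, Mul(-1, S)), 2)) (Function('L')(S) = Add(4, Pow(Add(Mul(-1, S), Mul(-1, -1)), 2)) = Add(4, Pow(Add(Mul(-1, S), 1), 2)) = Add(4, Pow(Add(1, Mul(-1, S)), 2)))
Add(Add(s, Mul(Function('L')(16), 1123)), Mul(-1, 2303262)) = Add(Add(Rational(-171, 4), Mul(Add(4, Pow(Add(-1, 16), 2)), 1123)), Mul(-1, 2303262)) = Add(Add(Rational(-171, 4), Mul(Add(4, Pow(15, 2)), 1123)), -2303262) = Add(Add(Rational(-171, 4), Mul(Add(4, 225), 1123)), -2303262) = Add(Add(Rational(-171, 4), Mul(229, 1123)), -2303262) = Add(Add(Rational(-171, 4), 257167), -2303262) = Add(Rational(1028497, 4), -2303262) = Rational(-8184551, 4)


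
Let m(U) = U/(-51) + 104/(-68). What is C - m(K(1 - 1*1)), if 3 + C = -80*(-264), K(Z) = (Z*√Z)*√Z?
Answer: 359015/17 ≈ 21119.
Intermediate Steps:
K(Z) = Z² (K(Z) = Z^(3/2)*√Z = Z²)
m(U) = -26/17 - U/51 (m(U) = U*(-1/51) + 104*(-1/68) = -U/51 - 26/17 = -26/17 - U/51)
C = 21117 (C = -3 - 80*(-264) = -3 + 21120 = 21117)
C - m(K(1 - 1*1)) = 21117 - (-26/17 - (1 - 1*1)²/51) = 21117 - (-26/17 - (1 - 1)²/51) = 21117 - (-26/17 - 1/51*0²) = 21117 - (-26/17 - 1/51*0) = 21117 - (-26/17 + 0) = 21117 - 1*(-26/17) = 21117 + 26/17 = 359015/17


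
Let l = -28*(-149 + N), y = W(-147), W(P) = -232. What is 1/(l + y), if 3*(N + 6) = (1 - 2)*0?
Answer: 1/4108 ≈ 0.00024343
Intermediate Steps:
N = -6 (N = -6 + ((1 - 2)*0)/3 = -6 + (-1*0)/3 = -6 + (1/3)*0 = -6 + 0 = -6)
y = -232
l = 4340 (l = -28*(-149 - 6) = -28*(-155) = 4340)
1/(l + y) = 1/(4340 - 232) = 1/4108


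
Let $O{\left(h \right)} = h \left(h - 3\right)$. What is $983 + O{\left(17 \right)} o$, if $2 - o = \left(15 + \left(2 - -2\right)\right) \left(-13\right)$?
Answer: $60245$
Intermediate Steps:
$O{\left(h \right)} = h \left(-3 + h\right)$
$o = 249$ ($o = 2 - \left(15 + \left(2 - -2\right)\right) \left(-13\right) = 2 - \left(15 + \left(2 + 2\right)\right) \left(-13\right) = 2 - \left(15 + 4\right) \left(-13\right) = 2 - 19 \left(-13\right) = 2 - -247 = 2 + 247 = 249$)
$983 + O{\left(17 \right)} o = 983 + 17 \left(-3 + 17\right) 249 = 983 + 17 \cdot 14 \cdot 249 = 983 + 238 \cdot 249 = 983 + 59262 = 60245$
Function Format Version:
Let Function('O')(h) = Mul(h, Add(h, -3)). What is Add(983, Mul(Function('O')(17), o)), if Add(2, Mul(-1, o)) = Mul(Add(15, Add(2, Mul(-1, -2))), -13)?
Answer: 60245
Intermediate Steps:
Function('O')(h) = Mul(h, Add(-3, h))
o = 249 (o = Add(2, Mul(-1, Mul(Add(15, Add(2, Mul(-1, -2))), -13))) = Add(2, Mul(-1, Mul(Add(15, Add(2, 2)), -13))) = Add(2, Mul(-1, Mul(Add(15, 4), -13))) = Add(2, Mul(-1, Mul(19, -13))) = Add(2, Mul(-1, -247)) = Add(2, 247) = 249)
Add(983, Mul(Function('O')(17), o)) = Add(983, Mul(Mul(17, Add(-3, 17)), 249)) = Add(983, Mul(Mul(17, 14), 249)) = Add(983, Mul(238, 249)) = Add(983, 59262) = 60245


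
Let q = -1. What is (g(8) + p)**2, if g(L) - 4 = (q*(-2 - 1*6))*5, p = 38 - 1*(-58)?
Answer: 19600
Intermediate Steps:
p = 96 (p = 38 + 58 = 96)
g(L) = 44 (g(L) = 4 - (-2 - 1*6)*5 = 4 - (-2 - 6)*5 = 4 - 1*(-8)*5 = 4 + 8*5 = 4 + 40 = 44)
(g(8) + p)**2 = (44 + 96)**2 = 140**2 = 19600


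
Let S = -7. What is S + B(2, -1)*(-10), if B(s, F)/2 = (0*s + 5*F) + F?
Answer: 113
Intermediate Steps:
B(s, F) = 12*F (B(s, F) = 2*((0*s + 5*F) + F) = 2*((0 + 5*F) + F) = 2*(5*F + F) = 2*(6*F) = 12*F)
S + B(2, -1)*(-10) = -7 + (12*(-1))*(-10) = -7 - 12*(-10) = -7 + 120 = 113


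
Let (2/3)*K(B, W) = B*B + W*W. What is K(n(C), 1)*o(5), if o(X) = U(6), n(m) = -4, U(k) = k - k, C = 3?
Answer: 0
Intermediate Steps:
U(k) = 0
K(B, W) = 3*B**2/2 + 3*W**2/2 (K(B, W) = 3*(B*B + W*W)/2 = 3*(B**2 + W**2)/2 = 3*B**2/2 + 3*W**2/2)
o(X) = 0
K(n(C), 1)*o(5) = ((3/2)*(-4)**2 + (3/2)*1**2)*0 = ((3/2)*16 + (3/2)*1)*0 = (24 + 3/2)*0 = (51/2)*0 = 0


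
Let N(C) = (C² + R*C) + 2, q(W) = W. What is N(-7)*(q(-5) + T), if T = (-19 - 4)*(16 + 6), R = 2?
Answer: -18907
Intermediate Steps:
N(C) = 2 + C² + 2*C (N(C) = (C² + 2*C) + 2 = 2 + C² + 2*C)
T = -506 (T = -23*22 = -506)
N(-7)*(q(-5) + T) = (2 + (-7)² + 2*(-7))*(-5 - 506) = (2 + 49 - 14)*(-511) = 37*(-511) = -18907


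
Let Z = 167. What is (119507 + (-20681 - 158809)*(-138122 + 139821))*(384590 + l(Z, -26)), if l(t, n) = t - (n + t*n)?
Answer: -118618531417375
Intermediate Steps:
l(t, n) = t - n - n*t (l(t, n) = t - (n + n*t) = t + (-n - n*t) = t - n - n*t)
(119507 + (-20681 - 158809)*(-138122 + 139821))*(384590 + l(Z, -26)) = (119507 + (-20681 - 158809)*(-138122 + 139821))*(384590 + (167 - 1*(-26) - 1*(-26)*167)) = (119507 - 179490*1699)*(384590 + (167 + 26 + 4342)) = (119507 - 304953510)*(384590 + 4535) = -304834003*389125 = -118618531417375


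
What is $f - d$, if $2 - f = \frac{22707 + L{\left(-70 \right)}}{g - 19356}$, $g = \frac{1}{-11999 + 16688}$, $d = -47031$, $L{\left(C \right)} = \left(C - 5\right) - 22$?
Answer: $\frac{224675495191}{4776857} \approx 47034.0$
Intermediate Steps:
$L{\left(C \right)} = -27 + C$ ($L{\left(C \right)} = \left(-5 + C\right) - 22 = -27 + C$)
$g = \frac{1}{4689} \approx 0.00021327$
$f = \frac{15133624}{4776857}$ ($f = 2 - \frac{22707 - 97}{\frac{1}{4689} - 19356} = 2 - \frac{22707 - 97}{- \frac{90760283}{4689}} = 2 - 22610 \left(- \frac{4689}{90760283}\right) = 2 - - \frac{5579910}{4776857} = 2 + \frac{5579910}{4776857} = \frac{15133624}{4776857} \approx 3.1681$)
$f - d = \frac{15133624}{4776857} - -47031 = \frac{15133624}{4776857} + 47031 = \frac{224675495191}{4776857}$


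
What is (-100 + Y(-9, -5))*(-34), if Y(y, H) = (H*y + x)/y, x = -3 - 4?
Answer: 31892/9 ≈ 3543.6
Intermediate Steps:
x = -7
Y(y, H) = (-7 + H*y)/y (Y(y, H) = (H*y - 7)/y = (-7 + H*y)/y)
(-100 + Y(-9, -5))*(-34) = (-100 + (-5 - 7/(-9)))*(-34) = (-100 + (-5 - 7*(-⅑)))*(-34) = (-100 + (-5 + 7/9))*(-34) = (-100 - 38/9)*(-34) = -938/9*(-34) = 31892/9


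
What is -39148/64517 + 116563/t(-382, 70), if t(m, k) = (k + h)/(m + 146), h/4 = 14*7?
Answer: -887403861566/14903427 ≈ -59544.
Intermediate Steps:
h = 392 (h = 4*(14*7) = 4*98 = 392)
t(m, k) = (392 + k)/(146 + m) (t(m, k) = (k + 392)/(m + 146) = (392 + k)/(146 + m))
-39148/64517 + 116563/t(-382, 70) = -39148/64517 + 116563/(((392 + 70)/(146 - 382))) = -39148*1/64517 + 116563/((462/(-236))) = -39148/64517 + 116563/((-1/236*462)) = -39148/64517 + 116563/(-231/118) = -39148/64517 + 116563*(-118/231) = -39148/64517 - 13754434/231 = -887403861566/14903427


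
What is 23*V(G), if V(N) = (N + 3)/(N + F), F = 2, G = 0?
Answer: 69/2 ≈ 34.500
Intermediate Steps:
V(N) = (3 + N)/(2 + N) (V(N) = (N + 3)/(N + 2) = (3 + N)/(2 + N))
23*V(G) = 23*((3 + 0)/(2 + 0)) = 23*(3/2) = 69/2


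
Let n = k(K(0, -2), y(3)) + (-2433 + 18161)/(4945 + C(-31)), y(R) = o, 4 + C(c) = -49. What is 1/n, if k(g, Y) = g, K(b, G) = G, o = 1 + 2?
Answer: 1223/1486 ≈ 0.82302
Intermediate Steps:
o = 3
C(c) = -53 (C(c) = -4 - 49 = -53)
y(R) = 3
n = 1486/1223 (n = -2 + (-2433 + 18161)/(4945 - 53) = -2 + 15728/4892 = -2 + 15728*(1/4892) = -2 + 3932/1223 = 1486/1223 ≈ 1.2150)
1/n = 1/(1486/1223) = 1223/1486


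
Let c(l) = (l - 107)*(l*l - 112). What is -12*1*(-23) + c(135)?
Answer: 507440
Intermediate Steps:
c(l) = (-112 + l**2)*(-107 + l) (c(l) = (-107 + l)*(l**2 - 112) = (-107 + l)*(-112 + l**2) = (-112 + l**2)*(-107 + l))
-12*1*(-23) + c(135) = -12*1*(-23) + (11984 + 135**3 - 112*135 - 107*135**2) = -12*(-23) + (11984 + 2460375 - 15120 - 107*18225) = 276 + (11984 + 2460375 - 15120 - 1950075) = 276 + 507164 = 507440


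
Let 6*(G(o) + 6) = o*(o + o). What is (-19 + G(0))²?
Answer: 625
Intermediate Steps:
G(o) = -6 + o²/3 (G(o) = -6 + (o*(o + o))/6 = -6 + (o*(2*o))/6 = -6 + (2*o²)/6 = -6 + o²/3)
(-19 + G(0))² = (-19 + (-6 + (⅓)*0²))² = (-19 + (-6 + (⅓)*0))² = (-19 + (-6 + 0))² = (-19 - 6)² = (-25)² = 625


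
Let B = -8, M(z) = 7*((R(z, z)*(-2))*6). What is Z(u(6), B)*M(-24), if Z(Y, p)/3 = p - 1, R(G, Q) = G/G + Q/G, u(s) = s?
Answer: 4536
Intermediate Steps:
R(G, Q) = 1 + Q/G
M(z) = -168 (M(z) = 7*((((z + z)/z)*(-2))*6) = 7*((((2*z)/z)*(-2))*6) = 7*((2*(-2))*6) = 7*(-4*6) = 7*(-24) = -168)
Z(Y, p) = -3 + 3*p (Z(Y, p) = 3*(p - 1) = 3*(-1 + p) = -3 + 3*p)
Z(u(6), B)*M(-24) = (-3 + 3*(-8))*(-168) = (-3 - 24)*(-168) = -27*(-168) = 4536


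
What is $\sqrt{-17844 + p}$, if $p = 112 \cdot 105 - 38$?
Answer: $i \sqrt{6122} \approx 78.243 i$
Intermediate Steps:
$p = 11722$ ($p = 11760 - 38 = 11722$)
$\sqrt{-17844 + p} = \sqrt{-17844 + 11722} = \sqrt{-6122} = i \sqrt{6122}$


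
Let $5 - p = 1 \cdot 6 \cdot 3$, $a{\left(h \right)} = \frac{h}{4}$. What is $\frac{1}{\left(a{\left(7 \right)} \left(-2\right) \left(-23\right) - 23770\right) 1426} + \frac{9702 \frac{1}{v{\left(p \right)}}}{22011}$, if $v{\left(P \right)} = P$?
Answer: $- \frac{431812583}{12735522579} \approx -0.033906$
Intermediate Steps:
$a{\left(h \right)} = \frac{h}{4}$ ($a{\left(h \right)} = h \frac{1}{4} = \frac{h}{4}$)
$p = -13$ ($p = 5 - 1 \cdot 6 \cdot 3 = 5 - 6 \cdot 3 = 5 - 18 = -13$)
$\frac{1}{\left(a{\left(7 \right)} \left(-2\right) \left(-23\right) - 23770\right) 1426} + \frac{9702 \frac{1}{v{\left(p \right)}}}{22011} = \frac{1}{\left(\frac{1}{4} \cdot 7 \left(-2\right) \left(-23\right) - 23770\right) 1426} + \frac{9702 \frac{1}{-13}}{22011} = \frac{1}{\frac{7}{4} \left(-2\right) \left(-23\right) - 23770} \cdot \frac{1}{1426} + 9702 \left(- \frac{1}{13}\right) \frac{1}{22011} = \frac{1}{\left(- \frac{7}{2}\right) \left(-23\right) - 23770} \cdot \frac{1}{1426} - \frac{294}{8671} = \frac{1}{\frac{161}{2} - 23770} \cdot \frac{1}{1426} - \frac{294}{8671} = \frac{1}{- \frac{47379}{2}} \cdot \frac{1}{1426} - \frac{294}{8671} = \left(- \frac{2}{47379}\right) \frac{1}{1426} - \frac{294}{8671} = - \frac{1}{33781227} - \frac{294}{8671} = - \frac{431812583}{12735522579}$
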